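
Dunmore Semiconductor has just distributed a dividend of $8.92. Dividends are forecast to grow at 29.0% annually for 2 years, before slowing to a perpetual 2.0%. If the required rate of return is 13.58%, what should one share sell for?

Two-stage DDM. Project D₁…D_2 at 0.29, terminal growth 0.02, discount at r = 0.1358.
D_1 = 11.5068
D_2 = 14.8438
Terminal value at t=2: TV = D_3/(r−g) = 15.1406/(0.1358−0.02) = 130.7483
P₀ = 11.5068/(1+0.1358)^1 + 14.8438/(1+0.1358)^2 + 130.7483/(1+0.1358)^2 = 122.9894

$122.99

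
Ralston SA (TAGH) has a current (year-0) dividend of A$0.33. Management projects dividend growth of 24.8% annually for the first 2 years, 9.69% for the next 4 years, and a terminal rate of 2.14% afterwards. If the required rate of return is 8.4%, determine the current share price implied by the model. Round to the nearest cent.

A$10.10

Three-stage DDM. Project D₁…D_6; terminal Gordon value at t=6 with g = 0.0214; discount at r = 0.084.
D_1 = 0.4118
D_2 = 0.5140
D_3 = 0.5638
D_4 = 0.6184
D_5 = 0.6783
D_6 = 0.7441
TV_6 = 0.7600/(0.084−0.0214) = 12.1404
P₀ = Σ Dₜ/(1+r)ᵗ + TV_6/(1+r)^6 = 10.1023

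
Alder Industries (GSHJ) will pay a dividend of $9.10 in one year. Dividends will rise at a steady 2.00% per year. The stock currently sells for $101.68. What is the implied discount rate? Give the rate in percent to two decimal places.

10.95%

Rearranging the constant-growth DDM: r = D₁/P₀ + g.
r = 9.1000 / 101.68 + 0.02 = 0.08950 + 0.02 = 0.10950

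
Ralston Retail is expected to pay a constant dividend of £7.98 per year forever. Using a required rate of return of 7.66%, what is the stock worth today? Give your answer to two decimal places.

Zero-growth DDM (perpetuity): P₀ = D/r = 7.98 / 0.0766 = 104.1775

£104.18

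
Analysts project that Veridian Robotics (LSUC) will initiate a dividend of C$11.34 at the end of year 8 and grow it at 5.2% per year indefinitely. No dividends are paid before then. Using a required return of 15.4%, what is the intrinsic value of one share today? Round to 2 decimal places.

C$40.79

Deferred-dividend DDM. At t=7 the remaining stream is a growing perpetuity with first payment D_8 = 11.34.
V_7 = D_8/(r−g) = 11.34/(0.154−0.052) = 111.1765
P₀ = V_7/(1+r)^7 = 111.1765/(1+0.154)^7 = 40.7917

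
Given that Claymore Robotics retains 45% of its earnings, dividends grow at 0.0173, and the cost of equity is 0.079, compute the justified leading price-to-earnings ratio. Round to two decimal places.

8.91

Payout ratio b = 1 − 0.45 = 0.55.
Justified leading P/E = b/(r−g) = 0.55/(0.079−0.0173) = 8.9141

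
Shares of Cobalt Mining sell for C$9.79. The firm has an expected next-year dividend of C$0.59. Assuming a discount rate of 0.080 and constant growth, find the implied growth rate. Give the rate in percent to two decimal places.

1.97%

From P₀ = D₁/(r − g), the implied growth is g = r − D₁/P₀.
g = 0.08 − 0.59/9.79 = 0.08 − 0.06027 = 0.01973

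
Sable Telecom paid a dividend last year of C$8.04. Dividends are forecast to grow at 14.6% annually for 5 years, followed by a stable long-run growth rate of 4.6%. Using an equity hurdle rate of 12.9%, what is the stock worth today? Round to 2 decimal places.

Two-stage DDM. Project D₁…D_5 at 0.146, terminal growth 0.046, discount at r = 0.129.
D_1 = 9.2138
D_2 = 10.5591
D_3 = 12.1007
D_4 = 13.8674
D_5 = 15.8920
Terminal value at t=5: TV = D_6/(r−g) = 16.6231/(0.129−0.046) = 200.2778
P₀ = 9.2138/(1+0.129)^1 + 10.5591/(1+0.129)^2 + 12.1007/(1+0.129)^3 + 13.8674/(1+0.129)^4 + 15.8920/(1+0.129)^5 + 200.2778/(1+0.129)^5 = 151.2378

C$151.24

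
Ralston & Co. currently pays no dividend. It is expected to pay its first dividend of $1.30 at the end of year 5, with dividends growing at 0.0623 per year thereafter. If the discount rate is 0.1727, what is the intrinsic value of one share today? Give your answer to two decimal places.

$6.23

Deferred-dividend DDM. At t=4 the remaining stream is a growing perpetuity with first payment D_5 = 1.30.
V_4 = D_5/(r−g) = 1.30/(0.1727−0.0623) = 11.7754
P₀ = V_4/(1+r)^4 = 11.7754/(1+0.1727)^4 = 6.2263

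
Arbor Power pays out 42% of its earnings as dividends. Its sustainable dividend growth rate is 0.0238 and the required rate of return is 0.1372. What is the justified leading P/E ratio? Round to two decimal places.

3.70

Justified leading P/E = b/(r−g) = 0.42/(0.1372−0.0238) = 3.7037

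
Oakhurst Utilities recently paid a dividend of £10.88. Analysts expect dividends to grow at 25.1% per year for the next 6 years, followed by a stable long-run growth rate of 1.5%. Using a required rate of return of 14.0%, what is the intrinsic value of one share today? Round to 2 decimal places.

Two-stage DDM. Project D₁…D_6 at 0.251, terminal growth 0.015, discount at r = 0.14.
D_1 = 13.6109
D_2 = 17.0272
D_3 = 21.3010
D_4 = 26.6476
D_5 = 33.3362
D_6 = 41.7035
Terminal value at t=6: TV = D_7/(r−g) = 42.3291/(0.14−0.015) = 338.6326
P₀ = 13.6109/(1+0.14)^1 + 17.0272/(1+0.14)^2 + 21.3010/(1+0.14)^3 + 26.6476/(1+0.14)^4 + 33.3362/(1+0.14)^5 + 41.7035/(1+0.14)^6 + 338.6326/(1+0.14)^6 = 245.7861

£245.79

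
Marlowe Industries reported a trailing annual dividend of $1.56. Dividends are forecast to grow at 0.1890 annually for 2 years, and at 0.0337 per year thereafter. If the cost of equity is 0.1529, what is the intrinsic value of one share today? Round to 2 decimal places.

$17.66

Two-stage DDM. Project D₁…D_2 at 0.189, terminal growth 0.0337, discount at r = 0.1529.
D_1 = 1.8548
D_2 = 2.2054
Terminal value at t=2: TV = D_3/(r−g) = 2.2797/(0.1529−0.0337) = 19.1252
P₀ = 1.8548/(1+0.1529)^1 + 2.2054/(1+0.1529)^2 + 19.1252/(1+0.1529)^2 = 17.6568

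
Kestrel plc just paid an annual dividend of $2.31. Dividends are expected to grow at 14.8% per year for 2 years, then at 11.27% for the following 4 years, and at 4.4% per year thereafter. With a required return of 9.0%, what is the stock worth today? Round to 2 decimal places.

$78.94

Three-stage DDM. Project D₁…D_6; terminal Gordon value at t=6 with g = 0.044; discount at r = 0.09.
D_1 = 2.6519
D_2 = 3.0444
D_3 = 3.3875
D_4 = 3.7692
D_5 = 4.1940
D_6 = 4.6667
TV_6 = 4.8720/(0.09−0.044) = 105.9134
P₀ = Σ Dₜ/(1+r)ᵗ + TV_6/(1+r)^6 = 78.9423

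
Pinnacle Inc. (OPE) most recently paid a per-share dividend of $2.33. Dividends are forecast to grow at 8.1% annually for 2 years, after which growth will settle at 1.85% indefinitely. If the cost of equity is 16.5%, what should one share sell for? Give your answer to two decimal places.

$18.12

Two-stage DDM. Project D₁…D_2 at 0.081, terminal growth 0.0185, discount at r = 0.165.
D_1 = 2.5187
D_2 = 2.7227
Terminal value at t=2: TV = D_3/(r−g) = 2.7731/(0.165−0.0185) = 18.9291
P₀ = 2.5187/(1+0.165)^1 + 2.7227/(1+0.165)^2 + 18.9291/(1+0.165)^2 = 18.1151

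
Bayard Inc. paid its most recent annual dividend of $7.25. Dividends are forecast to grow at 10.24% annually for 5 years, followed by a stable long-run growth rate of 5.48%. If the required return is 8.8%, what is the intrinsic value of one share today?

Two-stage DDM. Project D₁…D_5 at 0.1024, terminal growth 0.0548, discount at r = 0.088.
D_1 = 7.9924
D_2 = 8.8108
D_3 = 9.7130
D_4 = 10.7077
D_5 = 11.8041
Terminal value at t=5: TV = D_6/(r−g) = 12.4510/(0.088−0.0548) = 375.0300
P₀ = 7.9924/(1+0.088)^1 + 8.8108/(1+0.088)^2 + 9.7130/(1+0.088)^3 + 10.7077/(1+0.088)^4 + 11.8041/(1+0.088)^5 + 375.0300/(1+0.088)^5 = 283.7073

$283.71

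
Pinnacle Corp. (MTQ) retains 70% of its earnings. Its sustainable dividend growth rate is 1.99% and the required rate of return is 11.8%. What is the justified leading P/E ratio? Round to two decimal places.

3.06

Payout ratio b = 1 − 0.70 = 0.30.
Justified leading P/E = b/(r−g) = 0.30/(0.118−0.0199) = 3.0581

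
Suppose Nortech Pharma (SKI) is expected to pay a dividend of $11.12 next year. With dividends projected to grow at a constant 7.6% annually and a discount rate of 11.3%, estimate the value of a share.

$300.54

Gordon growth model: P₀ = D₁/(r − g), with D₁ = 11.12 given directly.
P₀ = 11.1200 / (0.113 − 0.076) = 11.1200 / 0.037 = 300.5405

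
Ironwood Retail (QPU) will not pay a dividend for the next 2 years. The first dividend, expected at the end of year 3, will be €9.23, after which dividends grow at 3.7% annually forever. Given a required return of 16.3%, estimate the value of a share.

Deferred-dividend DDM. At t=2 the remaining stream is a growing perpetuity with first payment D_3 = 9.23.
V_2 = D_3/(r−g) = 9.23/(0.163−0.037) = 73.2540
P₀ = V_2/(1+r)^2 = 73.2540/(1+0.163)^2 = 54.1591

€54.16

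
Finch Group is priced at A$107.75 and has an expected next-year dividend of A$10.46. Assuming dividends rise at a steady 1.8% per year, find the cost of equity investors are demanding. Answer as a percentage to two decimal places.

11.51%

Rearranging the constant-growth DDM: r = D₁/P₀ + g.
r = 10.4600 / 107.75 + 0.018 = 0.09708 + 0.018 = 0.11508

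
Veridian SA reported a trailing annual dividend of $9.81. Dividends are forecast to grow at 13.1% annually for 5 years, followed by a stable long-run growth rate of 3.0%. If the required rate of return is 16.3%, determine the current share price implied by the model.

$111.23

Two-stage DDM. Project D₁…D_5 at 0.131, terminal growth 0.03, discount at r = 0.163.
D_1 = 11.0951
D_2 = 12.5486
D_3 = 14.1924
D_4 = 16.0516
D_5 = 18.1544
Terminal value at t=5: TV = D_6/(r−g) = 18.6990/(0.163−0.03) = 140.5943
P₀ = 11.0951/(1+0.163)^1 + 12.5486/(1+0.163)^2 + 14.1924/(1+0.163)^3 + 16.0516/(1+0.163)^4 + 18.1544/(1+0.163)^5 + 140.5943/(1+0.163)^5 = 111.2265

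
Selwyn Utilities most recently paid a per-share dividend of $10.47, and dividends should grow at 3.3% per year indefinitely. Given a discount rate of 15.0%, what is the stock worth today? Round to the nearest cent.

Gordon growth model: P₀ = D₁/(r − g). D₁ = 10.47 × (1 + 0.033) = 10.8155.
P₀ = 10.8155 / (0.15 − 0.033) = 10.8155 / 0.117 = 92.4403

$92.44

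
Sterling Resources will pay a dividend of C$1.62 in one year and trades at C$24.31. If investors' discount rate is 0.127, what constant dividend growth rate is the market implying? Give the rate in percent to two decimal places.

From P₀ = D₁/(r − g), the implied growth is g = r − D₁/P₀.
g = 0.127 − 1.62/24.31 = 0.127 − 0.06664 = 0.06036

6.04%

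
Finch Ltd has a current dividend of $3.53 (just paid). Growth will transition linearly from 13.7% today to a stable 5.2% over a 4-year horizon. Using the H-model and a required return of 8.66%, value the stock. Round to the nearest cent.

H-model: P₀ = D₀[(1+g_L) + H(g_S−g_L)]/(r−g_L), with H = 4/2 = 2.
P₀ = 3.53 × [(1+0.052) + 2×(0.137−0.052)] / (0.0866−0.052)
   = 3.53 × 1.2220 / 0.0346 = 124.6723

$124.67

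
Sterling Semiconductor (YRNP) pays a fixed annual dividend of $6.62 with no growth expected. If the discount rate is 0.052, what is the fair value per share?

Zero-growth DDM (perpetuity): P₀ = D/r = 6.62 / 0.052 = 127.3077

$127.31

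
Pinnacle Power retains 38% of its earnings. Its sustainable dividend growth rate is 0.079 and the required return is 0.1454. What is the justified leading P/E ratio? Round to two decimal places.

Payout ratio b = 1 − 0.38 = 0.62.
Justified leading P/E = b/(r−g) = 0.62/(0.1454−0.079) = 9.3373

9.34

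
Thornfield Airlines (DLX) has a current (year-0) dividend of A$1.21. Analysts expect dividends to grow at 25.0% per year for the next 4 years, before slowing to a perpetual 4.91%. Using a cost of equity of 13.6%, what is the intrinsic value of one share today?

A$27.60

Two-stage DDM. Project D₁…D_4 at 0.25, terminal growth 0.0491, discount at r = 0.136.
D_1 = 1.5125
D_2 = 1.8906
D_3 = 2.3633
D_4 = 2.9541
Terminal value at t=4: TV = D_5/(r−g) = 3.0991/(0.136−0.0491) = 35.6634
P₀ = 1.5125/(1+0.136)^1 + 1.8906/(1+0.136)^2 + 2.3633/(1+0.136)^3 + 2.9541/(1+0.136)^4 + 35.6634/(1+0.136)^4 = 27.5969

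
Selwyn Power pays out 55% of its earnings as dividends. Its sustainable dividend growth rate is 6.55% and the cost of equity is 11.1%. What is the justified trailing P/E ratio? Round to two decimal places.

Justified trailing P/E = b(1+g)/(r−g) = 0.55×(1+0.0655)/(0.111−0.0655) = 12.8797

12.88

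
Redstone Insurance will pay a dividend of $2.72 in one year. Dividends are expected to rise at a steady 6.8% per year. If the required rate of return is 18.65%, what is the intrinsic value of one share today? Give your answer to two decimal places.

$22.95

Gordon growth model: P₀ = D₁/(r − g), with D₁ = 2.72 given directly.
P₀ = 2.7200 / (0.1865 − 0.068) = 2.7200 / 0.1185 = 22.9536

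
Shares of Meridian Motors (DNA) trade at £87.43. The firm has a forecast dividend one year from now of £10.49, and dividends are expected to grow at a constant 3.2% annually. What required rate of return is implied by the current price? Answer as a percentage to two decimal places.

Rearranging the constant-growth DDM: r = D₁/P₀ + g.
r = 10.4900 / 87.43 + 0.032 = 0.11998 + 0.032 = 0.15198

15.20%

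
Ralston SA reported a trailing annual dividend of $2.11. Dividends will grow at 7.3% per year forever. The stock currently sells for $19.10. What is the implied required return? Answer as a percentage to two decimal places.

Rearranging the constant-growth DDM: r = D₁/P₀ + g.
D₁ = 2.11 × (1 + 0.073) = 2.2640.
r = 2.2640 / 19.10 + 0.073 = 0.11854 + 0.073 = 0.19154

19.15%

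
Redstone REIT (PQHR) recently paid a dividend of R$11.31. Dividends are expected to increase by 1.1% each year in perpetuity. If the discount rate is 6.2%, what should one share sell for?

Gordon growth model: P₀ = D₁/(r − g). D₁ = 11.31 × (1 + 0.011) = 11.4344.
P₀ = 11.4344 / (0.062 − 0.011) = 11.4344 / 0.051 = 224.2041

R$224.20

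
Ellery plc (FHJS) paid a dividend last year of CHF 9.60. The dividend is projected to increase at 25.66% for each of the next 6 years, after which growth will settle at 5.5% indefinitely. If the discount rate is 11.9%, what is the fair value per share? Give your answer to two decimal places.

CHF 405.50

Two-stage DDM. Project D₁…D_6 at 0.2566, terminal growth 0.055, discount at r = 0.119.
D_1 = 12.0634
D_2 = 15.1588
D_3 = 19.0486
D_4 = 23.9364
D_5 = 30.0785
D_6 = 37.7967
Terminal value at t=6: TV = D_7/(r−g) = 39.8755/(0.119−0.055) = 623.0545
P₀ = 12.0634/(1+0.119)^1 + 15.1588/(1+0.119)^2 + 19.0486/(1+0.119)^3 + 23.9364/(1+0.119)^4 + 30.0785/(1+0.119)^5 + 37.7967/(1+0.119)^6 + 623.0545/(1+0.119)^6 = 405.4986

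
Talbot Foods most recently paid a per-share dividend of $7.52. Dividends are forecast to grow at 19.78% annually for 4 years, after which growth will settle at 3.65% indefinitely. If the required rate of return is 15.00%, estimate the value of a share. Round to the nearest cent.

$114.16

Two-stage DDM. Project D₁…D_4 at 0.1978, terminal growth 0.0365, discount at r = 0.15.
D_1 = 9.0075
D_2 = 10.7891
D_3 = 12.9232
D_4 = 15.4794
Terminal value at t=4: TV = D_5/(r−g) = 16.0444/(0.15−0.0365) = 141.3606
P₀ = 9.0075/(1+0.15)^1 + 10.7891/(1+0.15)^2 + 12.9232/(1+0.15)^3 + 15.4794/(1+0.15)^4 + 141.3606/(1+0.15)^4 = 114.1618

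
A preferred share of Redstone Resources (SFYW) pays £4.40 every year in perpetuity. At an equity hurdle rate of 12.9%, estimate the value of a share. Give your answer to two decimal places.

£34.11

Zero-growth DDM (perpetuity): P₀ = D/r = 4.40 / 0.129 = 34.1085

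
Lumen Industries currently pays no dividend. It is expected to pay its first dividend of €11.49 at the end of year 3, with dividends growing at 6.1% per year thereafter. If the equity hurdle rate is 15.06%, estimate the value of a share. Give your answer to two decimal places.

Deferred-dividend DDM. At t=2 the remaining stream is a growing perpetuity with first payment D_3 = 11.49.
V_2 = D_3/(r−g) = 11.49/(0.1506−0.061) = 128.2366
P₀ = V_2/(1+r)^2 = 128.2366/(1+0.1506)^2 = 96.8642

€96.86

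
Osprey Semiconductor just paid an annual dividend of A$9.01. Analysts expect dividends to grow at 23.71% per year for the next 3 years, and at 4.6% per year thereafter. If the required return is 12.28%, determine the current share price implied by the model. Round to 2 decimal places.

A$197.05

Two-stage DDM. Project D₁…D_3 at 0.2371, terminal growth 0.046, discount at r = 0.1228.
D_1 = 11.1463
D_2 = 13.7891
D_3 = 17.0584
Terminal value at t=3: TV = D_4/(r−g) = 17.8431/(0.1228−0.046) = 232.3323
P₀ = 11.1463/(1+0.1228)^1 + 13.7891/(1+0.1228)^2 + 17.0584/(1+0.1228)^3 + 232.3323/(1+0.1228)^3 = 197.0517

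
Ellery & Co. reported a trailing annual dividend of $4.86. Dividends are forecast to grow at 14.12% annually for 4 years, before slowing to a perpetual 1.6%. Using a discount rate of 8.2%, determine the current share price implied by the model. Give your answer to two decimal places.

$114.83

Two-stage DDM. Project D₁…D_4 at 0.1412, terminal growth 0.016, discount at r = 0.082.
D_1 = 5.5462
D_2 = 6.3294
D_3 = 7.2231
D_4 = 8.2430
Terminal value at t=4: TV = D_5/(r−g) = 8.3748/(0.082−0.016) = 126.8917
P₀ = 5.5462/(1+0.082)^1 + 6.3294/(1+0.082)^2 + 7.2231/(1+0.082)^3 + 8.2430/(1+0.082)^4 + 126.8917/(1+0.082)^4 = 114.8301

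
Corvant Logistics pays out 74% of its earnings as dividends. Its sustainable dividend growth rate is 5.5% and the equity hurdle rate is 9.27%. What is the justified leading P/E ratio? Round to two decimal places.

Justified leading P/E = b/(r−g) = 0.74/(0.0927−0.055) = 19.6286

19.63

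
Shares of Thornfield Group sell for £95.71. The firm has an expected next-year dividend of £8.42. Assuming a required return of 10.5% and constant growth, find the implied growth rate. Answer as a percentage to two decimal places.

From P₀ = D₁/(r − g), the implied growth is g = r − D₁/P₀.
g = 0.105 − 8.42/95.71 = 0.105 − 0.08797 = 0.01703

1.70%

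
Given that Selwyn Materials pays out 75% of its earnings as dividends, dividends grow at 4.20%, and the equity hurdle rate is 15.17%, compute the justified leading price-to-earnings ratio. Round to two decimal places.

Justified leading P/E = b/(r−g) = 0.75/(0.1517−0.042) = 6.8368

6.84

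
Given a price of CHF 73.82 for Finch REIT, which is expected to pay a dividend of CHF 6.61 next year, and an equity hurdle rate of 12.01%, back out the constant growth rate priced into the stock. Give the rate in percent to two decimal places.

3.06%

From P₀ = D₁/(r − g), the implied growth is g = r − D₁/P₀.
g = 0.1201 − 6.61/73.82 = 0.1201 − 0.08954 = 0.03056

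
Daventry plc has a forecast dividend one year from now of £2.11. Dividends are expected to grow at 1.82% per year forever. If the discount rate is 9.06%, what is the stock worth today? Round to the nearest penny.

£29.14

Gordon growth model: P₀ = D₁/(r − g), with D₁ = 2.11 given directly.
P₀ = 2.1100 / (0.0906 − 0.0182) = 2.1100 / 0.0724 = 29.1436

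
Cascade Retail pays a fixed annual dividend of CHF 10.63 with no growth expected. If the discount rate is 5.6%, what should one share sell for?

Zero-growth DDM (perpetuity): P₀ = D/r = 10.63 / 0.056 = 189.8214

CHF 189.82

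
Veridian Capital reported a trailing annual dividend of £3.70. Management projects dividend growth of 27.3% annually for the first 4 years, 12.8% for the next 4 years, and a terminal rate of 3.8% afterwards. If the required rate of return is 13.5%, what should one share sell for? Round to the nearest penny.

Three-stage DDM. Project D₁…D_8; terminal Gordon value at t=8 with g = 0.038; discount at r = 0.135.
D_1 = 4.7101
D_2 = 5.9960
D_3 = 7.6329
D_4 = 9.7166
D_5 = 10.9604
D_6 = 12.3633
D_7 = 13.9458
D_8 = 15.7308
TV_8 = 16.3286/(0.135−0.038) = 168.3361
P₀ = Σ Dₜ/(1+r)ᵗ + TV_8/(1+r)^8 = 104.0649

£104.06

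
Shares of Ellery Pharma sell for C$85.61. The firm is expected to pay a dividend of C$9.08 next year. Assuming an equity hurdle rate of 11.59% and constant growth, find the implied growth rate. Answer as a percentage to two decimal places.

0.98%

From P₀ = D₁/(r − g), the implied growth is g = r − D₁/P₀.
g = 0.1159 − 9.08/85.61 = 0.1159 − 0.10606 = 0.00984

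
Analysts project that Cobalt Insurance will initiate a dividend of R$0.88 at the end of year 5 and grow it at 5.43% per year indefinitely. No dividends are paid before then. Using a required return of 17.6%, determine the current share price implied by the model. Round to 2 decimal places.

Deferred-dividend DDM. At t=4 the remaining stream is a growing perpetuity with first payment D_5 = 0.88.
V_4 = D_5/(r−g) = 0.88/(0.176−0.0543) = 7.2309
P₀ = V_4/(1+r)^4 = 7.2309/(1+0.176)^4 = 3.7806

R$3.78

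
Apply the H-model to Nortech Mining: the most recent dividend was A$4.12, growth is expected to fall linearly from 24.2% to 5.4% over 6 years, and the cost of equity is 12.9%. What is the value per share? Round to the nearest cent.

A$88.88

H-model: P₀ = D₀[(1+g_L) + H(g_S−g_L)]/(r−g_L), with H = 6/2 = 3.
P₀ = 4.12 × [(1+0.054) + 3×(0.242−0.054)] / (0.129−0.054)
   = 4.12 × 1.6180 / 0.075 = 88.8821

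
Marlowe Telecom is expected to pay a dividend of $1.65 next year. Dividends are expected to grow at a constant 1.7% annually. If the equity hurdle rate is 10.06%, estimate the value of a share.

$19.74

Gordon growth model: P₀ = D₁/(r − g), with D₁ = 1.65 given directly.
P₀ = 1.6500 / (0.1006 − 0.017) = 1.6500 / 0.0836 = 19.7368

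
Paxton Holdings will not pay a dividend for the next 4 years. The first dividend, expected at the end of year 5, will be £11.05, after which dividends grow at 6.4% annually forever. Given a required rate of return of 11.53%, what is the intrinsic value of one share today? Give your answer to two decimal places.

£139.21

Deferred-dividend DDM. At t=4 the remaining stream is a growing perpetuity with first payment D_5 = 11.05.
V_4 = D_5/(r−g) = 11.05/(0.1153−0.064) = 215.3996
P₀ = V_4/(1+r)^4 = 215.3996/(1+0.1153)^4 = 139.2125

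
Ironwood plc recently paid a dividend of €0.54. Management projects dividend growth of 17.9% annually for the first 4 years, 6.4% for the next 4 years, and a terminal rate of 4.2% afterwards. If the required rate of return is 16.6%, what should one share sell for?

Three-stage DDM. Project D₁…D_8; terminal Gordon value at t=8 with g = 0.042; discount at r = 0.166.
D_1 = 0.6367
D_2 = 0.7506
D_3 = 0.8850
D_4 = 1.0434
D_5 = 1.1102
D_6 = 1.1812
D_7 = 1.2568
D_8 = 1.3373
TV_8 = 1.3934/(0.166−0.042) = 11.2373
P₀ = Σ Dₜ/(1+r)ᵗ + TV_8/(1+r)^8 = 7.3154

€7.32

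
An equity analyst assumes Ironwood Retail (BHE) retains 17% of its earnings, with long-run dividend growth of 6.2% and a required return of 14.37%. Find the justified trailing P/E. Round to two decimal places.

10.79

Payout ratio b = 1 − 0.17 = 0.83.
Justified trailing P/E = b(1+g)/(r−g) = 0.83×(1+0.062)/(0.1437−0.062) = 10.7890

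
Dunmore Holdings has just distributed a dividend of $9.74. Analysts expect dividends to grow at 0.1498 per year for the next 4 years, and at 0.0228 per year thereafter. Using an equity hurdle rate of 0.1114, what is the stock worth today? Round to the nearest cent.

$171.25

Two-stage DDM. Project D₁…D_4 at 0.1498, terminal growth 0.0228, discount at r = 0.1114.
D_1 = 11.1991
D_2 = 12.8767
D_3 = 14.8056
D_4 = 17.0235
Terminal value at t=4: TV = D_5/(r−g) = 17.4116/(0.1114−0.0228) = 196.5193
P₀ = 11.1991/(1+0.1114)^1 + 12.8767/(1+0.1114)^2 + 14.8056/(1+0.1114)^3 + 17.0235/(1+0.1114)^4 + 196.5193/(1+0.1114)^4 = 171.2459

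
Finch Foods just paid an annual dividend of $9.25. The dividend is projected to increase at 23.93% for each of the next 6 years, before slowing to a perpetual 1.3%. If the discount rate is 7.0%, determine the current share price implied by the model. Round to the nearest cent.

$492.61

Two-stage DDM. Project D₁…D_6 at 0.2393, terminal growth 0.013, discount at r = 0.07.
D_1 = 11.4635
D_2 = 14.2067
D_3 = 17.6064
D_4 = 21.8196
D_5 = 27.0411
D_6 = 33.5120
Terminal value at t=6: TV = D_7/(r−g) = 33.9477/(0.07−0.013) = 595.5730
P₀ = 11.4635/(1+0.07)^1 + 14.2067/(1+0.07)^2 + 17.6064/(1+0.07)^3 + 21.8196/(1+0.07)^4 + 27.0411/(1+0.07)^5 + 33.5120/(1+0.07)^6 + 595.5730/(1+0.07)^6 = 492.6063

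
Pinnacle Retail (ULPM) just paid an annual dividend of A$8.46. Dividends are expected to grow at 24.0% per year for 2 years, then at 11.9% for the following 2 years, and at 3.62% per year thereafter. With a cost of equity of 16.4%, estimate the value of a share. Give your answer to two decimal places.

A$108.66

Three-stage DDM. Project D₁…D_4; terminal Gordon value at t=4 with g = 0.0362; discount at r = 0.164.
D_1 = 10.4904
D_2 = 13.0081
D_3 = 14.5561
D_4 = 16.2882
TV_4 = 16.8779/(0.164−0.0362) = 132.0647
P₀ = Σ Dₜ/(1+r)ᵗ + TV_4/(1+r)^4 = 108.6564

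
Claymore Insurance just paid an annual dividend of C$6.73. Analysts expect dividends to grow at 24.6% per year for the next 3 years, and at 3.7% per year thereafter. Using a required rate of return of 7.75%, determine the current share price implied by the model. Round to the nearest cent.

Two-stage DDM. Project D₁…D_3 at 0.246, terminal growth 0.037, discount at r = 0.0775.
D_1 = 8.3856
D_2 = 10.4484
D_3 = 13.0187
Terminal value at t=3: TV = D_4/(r−g) = 13.5004/(0.0775−0.037) = 333.3442
P₀ = 8.3856/(1+0.0775)^1 + 10.4484/(1+0.0775)^2 + 13.0187/(1+0.0775)^3 + 333.3442/(1+0.0775)^3 = 293.6543

C$293.65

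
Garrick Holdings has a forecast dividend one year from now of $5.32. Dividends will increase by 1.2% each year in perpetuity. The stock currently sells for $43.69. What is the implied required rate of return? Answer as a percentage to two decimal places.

Rearranging the constant-growth DDM: r = D₁/P₀ + g.
r = 5.3200 / 43.69 + 0.012 = 0.12177 + 0.012 = 0.13377

13.38%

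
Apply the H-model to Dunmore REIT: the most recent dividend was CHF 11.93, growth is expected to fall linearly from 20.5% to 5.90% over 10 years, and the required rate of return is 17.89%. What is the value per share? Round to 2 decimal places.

CHF 178.00

H-model: P₀ = D₀[(1+g_L) + H(g_S−g_L)]/(r−g_L), with H = 10/2 = 5.
P₀ = 11.93 × [(1+0.059) + 5×(0.205−0.059)] / (0.1789−0.059)
   = 11.93 × 1.7890 / 0.1199 = 178.0048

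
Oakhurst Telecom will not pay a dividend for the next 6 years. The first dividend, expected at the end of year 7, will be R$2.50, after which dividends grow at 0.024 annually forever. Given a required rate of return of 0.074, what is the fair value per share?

R$32.58

Deferred-dividend DDM. At t=6 the remaining stream is a growing perpetuity with first payment D_7 = 2.50.
V_6 = D_7/(r−g) = 2.50/(0.074−0.024) = 50.0000
P₀ = V_6/(1+r)^6 = 50.0000/(1+0.074)^6 = 32.5795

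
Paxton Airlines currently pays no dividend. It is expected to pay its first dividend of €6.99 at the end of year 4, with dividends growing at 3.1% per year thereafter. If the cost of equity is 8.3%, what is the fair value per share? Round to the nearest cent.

Deferred-dividend DDM. At t=3 the remaining stream is a growing perpetuity with first payment D_4 = 6.99.
V_3 = D_4/(r−g) = 6.99/(0.083−0.031) = 134.4231
P₀ = V_3/(1+r)^3 = 134.4231/(1+0.083)^3 = 105.8250

€105.83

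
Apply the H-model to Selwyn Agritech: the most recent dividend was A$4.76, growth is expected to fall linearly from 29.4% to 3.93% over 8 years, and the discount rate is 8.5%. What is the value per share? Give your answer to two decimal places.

A$214.37

H-model: P₀ = D₀[(1+g_L) + H(g_S−g_L)]/(r−g_L), with H = 8/2 = 4.
P₀ = 4.76 × [(1+0.0393) + 4×(0.294−0.0393)] / (0.085−0.0393)
   = 4.76 × 2.0581 / 0.0457 = 214.3667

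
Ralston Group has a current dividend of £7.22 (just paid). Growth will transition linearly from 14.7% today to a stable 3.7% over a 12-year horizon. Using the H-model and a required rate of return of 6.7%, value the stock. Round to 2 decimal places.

£408.41

H-model: P₀ = D₀[(1+g_L) + H(g_S−g_L)]/(r−g_L), with H = 12/2 = 6.
P₀ = 7.22 × [(1+0.037) + 6×(0.147−0.037)] / (0.067−0.037)
   = 7.22 × 1.6970 / 0.03 = 408.4113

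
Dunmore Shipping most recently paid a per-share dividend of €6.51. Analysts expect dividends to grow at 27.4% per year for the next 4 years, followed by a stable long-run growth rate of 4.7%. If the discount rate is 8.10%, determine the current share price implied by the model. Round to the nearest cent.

€426.67

Two-stage DDM. Project D₁…D_4 at 0.274, terminal growth 0.047, discount at r = 0.081.
D_1 = 8.2937
D_2 = 10.5662
D_3 = 13.4614
D_4 = 17.1498
Terminal value at t=4: TV = D_5/(r−g) = 17.9558/(0.081−0.047) = 528.1125
P₀ = 8.2937/(1+0.081)^1 + 10.5662/(1+0.081)^2 + 13.4614/(1+0.081)^3 + 17.1498/(1+0.081)^4 + 528.1125/(1+0.081)^4 = 426.6739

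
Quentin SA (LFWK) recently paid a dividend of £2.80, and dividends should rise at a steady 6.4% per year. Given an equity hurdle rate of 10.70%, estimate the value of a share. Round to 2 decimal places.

£69.28

Gordon growth model: P₀ = D₁/(r − g). D₁ = 2.80 × (1 + 0.064) = 2.9792.
P₀ = 2.9792 / (0.107 − 0.064) = 2.9792 / 0.043 = 69.2837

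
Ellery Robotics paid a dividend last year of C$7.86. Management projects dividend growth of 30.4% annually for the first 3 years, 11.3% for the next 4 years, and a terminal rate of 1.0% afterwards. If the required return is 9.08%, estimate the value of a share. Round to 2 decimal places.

C$272.50

Three-stage DDM. Project D₁…D_7; terminal Gordon value at t=7 with g = 0.01; discount at r = 0.0908.
D_1 = 10.2494
D_2 = 13.3653
D_3 = 17.4283
D_4 = 19.3977
D_5 = 21.5897
D_6 = 24.0293
D_7 = 26.7446
TV_7 = 27.0120/(0.0908−0.01) = 334.3074
P₀ = Σ Dₜ/(1+r)ᵗ + TV_7/(1+r)^7 = 272.5003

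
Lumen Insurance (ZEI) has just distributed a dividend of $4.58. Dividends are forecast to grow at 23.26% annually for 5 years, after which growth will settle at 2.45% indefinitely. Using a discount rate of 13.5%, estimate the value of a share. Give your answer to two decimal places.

$93.67

Two-stage DDM. Project D₁…D_5 at 0.2326, terminal growth 0.0245, discount at r = 0.135.
D_1 = 5.6453
D_2 = 6.9584
D_3 = 8.5769
D_4 = 10.5719
D_5 = 13.0310
Terminal value at t=5: TV = D_6/(r−g) = 13.3502/(0.135−0.0245) = 120.8164
P₀ = 5.6453/(1+0.135)^1 + 6.9584/(1+0.135)^2 + 8.5769/(1+0.135)^3 + 10.5719/(1+0.135)^4 + 13.0310/(1+0.135)^5 + 120.8164/(1+0.135)^5 = 93.6728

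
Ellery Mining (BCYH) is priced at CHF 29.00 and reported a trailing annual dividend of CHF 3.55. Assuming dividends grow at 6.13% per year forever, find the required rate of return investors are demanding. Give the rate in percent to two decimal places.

19.12%

Rearranging the constant-growth DDM: r = D₁/P₀ + g.
D₁ = 3.55 × (1 + 0.0613) = 3.7676.
r = 3.7676 / 29.00 + 0.0613 = 0.12992 + 0.0613 = 0.19122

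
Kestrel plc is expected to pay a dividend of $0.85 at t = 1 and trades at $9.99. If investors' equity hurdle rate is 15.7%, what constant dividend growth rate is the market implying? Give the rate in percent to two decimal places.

7.19%

From P₀ = D₁/(r − g), the implied growth is g = r − D₁/P₀.
g = 0.157 − 0.85/9.99 = 0.157 − 0.08509 = 0.07191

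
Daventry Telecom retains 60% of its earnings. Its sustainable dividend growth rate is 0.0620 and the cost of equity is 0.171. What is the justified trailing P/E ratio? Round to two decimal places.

3.90

Payout ratio b = 1 − 0.60 = 0.40.
Justified trailing P/E = b(1+g)/(r−g) = 0.40×(1+0.062)/(0.171−0.062) = 3.8972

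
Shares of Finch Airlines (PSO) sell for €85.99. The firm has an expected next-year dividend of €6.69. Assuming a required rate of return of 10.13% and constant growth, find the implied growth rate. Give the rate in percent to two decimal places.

2.35%

From P₀ = D₁/(r − g), the implied growth is g = r − D₁/P₀.
g = 0.1013 − 6.69/85.99 = 0.1013 − 0.07780 = 0.02350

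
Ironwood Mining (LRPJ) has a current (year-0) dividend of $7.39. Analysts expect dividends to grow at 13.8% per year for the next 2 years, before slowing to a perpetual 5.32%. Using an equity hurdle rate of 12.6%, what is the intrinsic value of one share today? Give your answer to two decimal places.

Two-stage DDM. Project D₁…D_2 at 0.138, terminal growth 0.0532, discount at r = 0.126.
D_1 = 8.4098
D_2 = 9.5704
Terminal value at t=2: TV = D_3/(r−g) = 10.0795/(0.126−0.0532) = 138.4549
P₀ = 8.4098/(1+0.126)^1 + 9.5704/(1+0.126)^2 + 138.4549/(1+0.126)^2 = 124.2194

$124.22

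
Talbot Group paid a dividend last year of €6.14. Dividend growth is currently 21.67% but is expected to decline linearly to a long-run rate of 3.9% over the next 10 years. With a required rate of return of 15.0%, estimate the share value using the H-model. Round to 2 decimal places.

€106.62

H-model: P₀ = D₀[(1+g_L) + H(g_S−g_L)]/(r−g_L), with H = 10/2 = 5.
P₀ = 6.14 × [(1+0.039) + 5×(0.2167−0.039)] / (0.15−0.039)
   = 6.14 × 1.9275 / 0.111 = 106.6203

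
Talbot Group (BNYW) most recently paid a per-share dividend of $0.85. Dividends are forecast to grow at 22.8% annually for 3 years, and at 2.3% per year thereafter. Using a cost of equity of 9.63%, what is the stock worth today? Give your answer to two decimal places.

Two-stage DDM. Project D₁…D_3 at 0.228, terminal growth 0.023, discount at r = 0.0963.
D_1 = 1.0438
D_2 = 1.2818
D_3 = 1.5740
Terminal value at t=3: TV = D_4/(r−g) = 1.6102/(0.0963−0.023) = 21.9678
P₀ = 1.0438/(1+0.0963)^1 + 1.2818/(1+0.0963)^2 + 1.5740/(1+0.0963)^3 + 21.9678/(1+0.0963)^3 = 19.8856

$19.89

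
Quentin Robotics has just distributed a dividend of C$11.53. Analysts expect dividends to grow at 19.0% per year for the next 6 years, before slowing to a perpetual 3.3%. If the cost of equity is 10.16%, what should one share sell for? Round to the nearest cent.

C$367.32

Two-stage DDM. Project D₁…D_6 at 0.19, terminal growth 0.033, discount at r = 0.1016.
D_1 = 13.7207
D_2 = 16.3276
D_3 = 19.4299
D_4 = 23.1216
D_5 = 27.5147
D_6 = 32.7424
Terminal value at t=6: TV = D_7/(r−g) = 33.8229/(0.1016−0.033) = 493.0458
P₀ = 13.7207/(1+0.1016)^1 + 16.3276/(1+0.1016)^2 + 19.4299/(1+0.1016)^3 + 23.1216/(1+0.1016)^4 + 27.5147/(1+0.1016)^5 + 32.7424/(1+0.1016)^6 + 493.0458/(1+0.1016)^6 = 367.3227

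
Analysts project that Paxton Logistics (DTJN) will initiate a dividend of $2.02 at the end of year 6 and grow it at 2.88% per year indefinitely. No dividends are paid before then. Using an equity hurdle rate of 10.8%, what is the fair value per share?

Deferred-dividend DDM. At t=5 the remaining stream is a growing perpetuity with first payment D_6 = 2.02.
V_5 = D_6/(r−g) = 2.02/(0.108−0.0288) = 25.5051
P₀ = V_5/(1+r)^5 = 25.5051/(1+0.108)^5 = 15.2731

$15.27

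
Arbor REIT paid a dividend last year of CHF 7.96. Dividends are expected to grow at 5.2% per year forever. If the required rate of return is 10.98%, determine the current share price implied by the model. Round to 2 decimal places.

CHF 144.88

Gordon growth model: P₀ = D₁/(r − g). D₁ = 7.96 × (1 + 0.052) = 8.3739.
P₀ = 8.3739 / (0.1098 − 0.052) = 8.3739 / 0.0578 = 144.8775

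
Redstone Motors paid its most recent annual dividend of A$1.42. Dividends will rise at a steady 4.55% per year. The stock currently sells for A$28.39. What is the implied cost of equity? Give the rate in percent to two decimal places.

9.78%

Rearranging the constant-growth DDM: r = D₁/P₀ + g.
D₁ = 1.42 × (1 + 0.0455) = 1.4846.
r = 1.4846 / 28.39 + 0.0455 = 0.05229 + 0.0455 = 0.09779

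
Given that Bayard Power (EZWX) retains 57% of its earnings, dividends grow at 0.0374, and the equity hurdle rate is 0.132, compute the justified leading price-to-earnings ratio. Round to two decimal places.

Payout ratio b = 1 − 0.57 = 0.43.
Justified leading P/E = b/(r−g) = 0.43/(0.132−0.0374) = 4.5455

4.55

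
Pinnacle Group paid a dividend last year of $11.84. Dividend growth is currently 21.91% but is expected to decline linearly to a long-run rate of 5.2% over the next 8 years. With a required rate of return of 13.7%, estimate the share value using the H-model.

H-model: P₀ = D₀[(1+g_L) + H(g_S−g_L)]/(r−g_L), with H = 8/2 = 4.
P₀ = 11.84 × [(1+0.052) + 4×(0.2191−0.052)] / (0.137−0.052)
   = 11.84 × 1.7204 / 0.085 = 239.6416

$239.64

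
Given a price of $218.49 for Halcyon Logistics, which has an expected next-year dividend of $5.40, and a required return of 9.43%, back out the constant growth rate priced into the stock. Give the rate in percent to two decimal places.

6.96%

From P₀ = D₁/(r − g), the implied growth is g = r − D₁/P₀.
g = 0.0943 − 5.40/218.49 = 0.0943 − 0.02472 = 0.06958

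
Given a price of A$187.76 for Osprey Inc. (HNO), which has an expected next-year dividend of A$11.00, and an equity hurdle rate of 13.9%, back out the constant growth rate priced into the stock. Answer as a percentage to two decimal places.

From P₀ = D₁/(r − g), the implied growth is g = r − D₁/P₀.
g = 0.139 − 11.00/187.76 = 0.139 − 0.05859 = 0.08041

8.04%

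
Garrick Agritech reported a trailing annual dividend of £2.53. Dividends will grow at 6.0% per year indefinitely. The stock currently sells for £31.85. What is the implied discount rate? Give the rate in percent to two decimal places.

Rearranging the constant-growth DDM: r = D₁/P₀ + g.
D₁ = 2.53 × (1 + 0.06) = 2.6818.
r = 2.6818 / 31.85 + 0.06 = 0.08420 + 0.06 = 0.14420

14.42%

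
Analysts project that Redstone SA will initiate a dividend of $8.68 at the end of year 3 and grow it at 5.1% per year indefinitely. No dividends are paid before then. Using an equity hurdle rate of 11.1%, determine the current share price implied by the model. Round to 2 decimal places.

$117.20

Deferred-dividend DDM. At t=2 the remaining stream is a growing perpetuity with first payment D_3 = 8.68.
V_2 = D_3/(r−g) = 8.68/(0.111−0.051) = 144.6667
P₀ = V_2/(1+r)^2 = 144.6667/(1+0.111)^2 = 117.2034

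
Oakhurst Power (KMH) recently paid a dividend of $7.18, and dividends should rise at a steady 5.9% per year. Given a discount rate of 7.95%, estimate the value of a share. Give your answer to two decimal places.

Gordon growth model: P₀ = D₁/(r − g). D₁ = 7.18 × (1 + 0.059) = 7.6036.
P₀ = 7.6036 / (0.0795 − 0.059) = 7.6036 / 0.0205 = 370.9083

$370.91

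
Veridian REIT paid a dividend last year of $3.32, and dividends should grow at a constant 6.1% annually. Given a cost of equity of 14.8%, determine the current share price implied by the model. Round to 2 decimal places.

Gordon growth model: P₀ = D₁/(r − g). D₁ = 3.32 × (1 + 0.061) = 3.5225.
P₀ = 3.5225 / (0.148 − 0.061) = 3.5225 / 0.087 = 40.4887

$40.49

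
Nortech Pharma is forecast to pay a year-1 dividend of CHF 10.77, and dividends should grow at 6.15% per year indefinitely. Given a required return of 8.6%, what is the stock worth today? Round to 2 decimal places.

CHF 439.59

Gordon growth model: P₀ = D₁/(r − g), with D₁ = 10.77 given directly.
P₀ = 10.7700 / (0.086 − 0.0615) = 10.7700 / 0.0245 = 439.5918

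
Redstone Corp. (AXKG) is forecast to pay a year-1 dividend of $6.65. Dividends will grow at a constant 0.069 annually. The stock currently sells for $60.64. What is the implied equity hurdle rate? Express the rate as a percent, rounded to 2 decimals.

Rearranging the constant-growth DDM: r = D₁/P₀ + g.
r = 6.6500 / 60.64 + 0.069 = 0.10966 + 0.069 = 0.17866

17.87%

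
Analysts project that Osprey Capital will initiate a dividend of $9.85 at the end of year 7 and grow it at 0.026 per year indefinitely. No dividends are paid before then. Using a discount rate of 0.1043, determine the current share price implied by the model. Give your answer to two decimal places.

Deferred-dividend DDM. At t=6 the remaining stream is a growing perpetuity with first payment D_7 = 9.85.
V_6 = D_7/(r−g) = 9.85/(0.1043−0.026) = 125.7982
P₀ = V_6/(1+r)^6 = 125.7982/(1+0.1043)^6 = 69.3669

$69.37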